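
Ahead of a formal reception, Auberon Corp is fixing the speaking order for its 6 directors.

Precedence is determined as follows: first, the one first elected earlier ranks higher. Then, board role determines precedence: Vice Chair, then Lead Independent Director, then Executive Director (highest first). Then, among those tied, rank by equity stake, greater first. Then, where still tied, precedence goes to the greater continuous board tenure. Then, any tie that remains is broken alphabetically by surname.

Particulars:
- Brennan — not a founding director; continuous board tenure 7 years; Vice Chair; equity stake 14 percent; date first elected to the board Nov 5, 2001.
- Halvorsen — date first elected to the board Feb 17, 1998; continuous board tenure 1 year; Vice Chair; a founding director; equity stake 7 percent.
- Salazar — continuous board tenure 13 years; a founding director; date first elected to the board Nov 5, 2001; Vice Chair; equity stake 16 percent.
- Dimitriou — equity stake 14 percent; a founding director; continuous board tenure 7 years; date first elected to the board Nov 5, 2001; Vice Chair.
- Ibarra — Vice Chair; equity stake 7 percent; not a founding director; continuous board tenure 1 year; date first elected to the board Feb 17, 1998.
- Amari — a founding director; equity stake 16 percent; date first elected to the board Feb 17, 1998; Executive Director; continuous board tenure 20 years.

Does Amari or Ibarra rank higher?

By date first elected to the board (earlier first): Halvorsen, Ibarra and Amari (each Feb 17, 1998); then Salazar, Brennan and Dimitriou (each Nov 5, 2001).
Among Halvorsen, Ibarra and Amari, by board role: Halvorsen and Ibarra (Vice Chair) before Amari (Executive Director).
Halvorsen and Ibarra both have equity stake 7 percent, so the next rule applies.
Halvorsen and Ibarra both have continuous board tenure 1 year, so the next rule applies.
Among Halvorsen and Ibarra, alphabetically by surname: Halvorsen before Ibarra.
Salazar, Brennan and Dimitriou are each Vice Chair, so the next rule applies.
Among Salazar, Brennan and Dimitriou, by equity stake (higher first): Salazar (16 percent) before Brennan and Dimitriou (14 percent).
Brennan and Dimitriou both have continuous board tenure 7 years, so the next rule applies.
Among Brennan and Dimitriou, alphabetically by surname: Brennan before Dimitriou.
So Ibarra takes precedence.

Ibarra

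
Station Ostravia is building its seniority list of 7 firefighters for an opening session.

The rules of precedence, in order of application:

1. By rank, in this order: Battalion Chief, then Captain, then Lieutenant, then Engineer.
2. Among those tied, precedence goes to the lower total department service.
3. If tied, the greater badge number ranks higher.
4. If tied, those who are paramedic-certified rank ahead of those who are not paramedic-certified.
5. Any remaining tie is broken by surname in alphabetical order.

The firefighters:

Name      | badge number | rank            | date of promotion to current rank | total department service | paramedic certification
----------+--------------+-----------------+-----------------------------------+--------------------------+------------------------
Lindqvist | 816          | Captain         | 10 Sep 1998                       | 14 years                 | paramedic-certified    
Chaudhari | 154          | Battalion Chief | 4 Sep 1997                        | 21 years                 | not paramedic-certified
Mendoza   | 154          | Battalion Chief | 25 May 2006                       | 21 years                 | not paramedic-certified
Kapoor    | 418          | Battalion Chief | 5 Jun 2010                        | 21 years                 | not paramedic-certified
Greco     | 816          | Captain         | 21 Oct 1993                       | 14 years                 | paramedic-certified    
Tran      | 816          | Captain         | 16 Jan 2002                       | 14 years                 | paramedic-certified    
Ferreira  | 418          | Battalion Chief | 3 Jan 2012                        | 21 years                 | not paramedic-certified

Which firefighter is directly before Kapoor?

Ferreira

By rank: Ferreira, Kapoor, Chaudhari and Mendoza (Battalion Chief); then Greco, Lindqvist and Tran (Captain).
Ferreira, Kapoor, Chaudhari and Mendoza all have total department service 21 years, so the next rule applies.
Among Ferreira, Kapoor, Chaudhari and Mendoza, by badge number (higher first): Ferreira and Kapoor (418) before Chaudhari and Mendoza (154).
Ferreira and Kapoor are each not paramedic-certified, so the next rule applies.
Among Ferreira and Kapoor, alphabetically by surname: Ferreira before Kapoor.
Chaudhari and Mendoza are each not paramedic-certified, so the next rule applies.
Among Chaudhari and Mendoza, alphabetically by surname: Chaudhari before Mendoza.
Greco, Lindqvist and Tran all have total department service 14 years, so the next rule applies.
Greco, Lindqvist and Tran all have badge number 816, so the next rule applies.
Greco, Lindqvist and Tran are each paramedic-certified, so the next rule applies.
Among Greco, Lindqvist and Tran, alphabetically by surname: Greco before Lindqvist before Tran.
Order: Ferreira, Kapoor, Chaudhari, Mendoza, Greco, Lindqvist, Tran.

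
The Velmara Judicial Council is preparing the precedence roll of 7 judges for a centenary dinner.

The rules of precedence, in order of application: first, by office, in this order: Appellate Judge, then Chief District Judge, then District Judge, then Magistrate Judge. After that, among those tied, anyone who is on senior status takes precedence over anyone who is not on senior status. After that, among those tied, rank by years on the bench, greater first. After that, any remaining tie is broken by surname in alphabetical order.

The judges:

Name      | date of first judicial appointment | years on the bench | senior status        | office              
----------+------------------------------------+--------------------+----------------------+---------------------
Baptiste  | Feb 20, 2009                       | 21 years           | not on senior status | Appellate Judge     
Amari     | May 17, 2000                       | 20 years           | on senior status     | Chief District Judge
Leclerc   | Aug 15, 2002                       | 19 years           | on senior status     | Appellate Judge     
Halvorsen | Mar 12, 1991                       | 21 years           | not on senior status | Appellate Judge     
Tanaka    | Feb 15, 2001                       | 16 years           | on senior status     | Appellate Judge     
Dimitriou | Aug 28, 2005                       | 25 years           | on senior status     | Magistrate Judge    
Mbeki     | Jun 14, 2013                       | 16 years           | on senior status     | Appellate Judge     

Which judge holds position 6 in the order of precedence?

By office: Leclerc, Mbeki, Tanaka, Baptiste and Halvorsen (Appellate Judge); then Amari (Chief District Judge); then Dimitriou (Magistrate Judge).
Among Leclerc, Mbeki, Tanaka, Baptiste and Halvorsen, on senior status before not on senior status: Leclerc, Mbeki and Tanaka (on senior status) before Baptiste and Halvorsen (not on senior status).
Among Leclerc, Mbeki and Tanaka, by years on the bench (higher first): Leclerc (19 years) before Mbeki and Tanaka (16 years).
Among Mbeki and Tanaka, alphabetically by surname: Mbeki before Tanaka.
Baptiste and Halvorsen both have years on the bench 21 years, so the next rule applies.
Among Baptiste and Halvorsen, alphabetically by surname: Baptiste before Halvorsen.
Order: Leclerc, Mbeki, Tanaka, Baptiste, Halvorsen, Amari, Dimitriou.

Amari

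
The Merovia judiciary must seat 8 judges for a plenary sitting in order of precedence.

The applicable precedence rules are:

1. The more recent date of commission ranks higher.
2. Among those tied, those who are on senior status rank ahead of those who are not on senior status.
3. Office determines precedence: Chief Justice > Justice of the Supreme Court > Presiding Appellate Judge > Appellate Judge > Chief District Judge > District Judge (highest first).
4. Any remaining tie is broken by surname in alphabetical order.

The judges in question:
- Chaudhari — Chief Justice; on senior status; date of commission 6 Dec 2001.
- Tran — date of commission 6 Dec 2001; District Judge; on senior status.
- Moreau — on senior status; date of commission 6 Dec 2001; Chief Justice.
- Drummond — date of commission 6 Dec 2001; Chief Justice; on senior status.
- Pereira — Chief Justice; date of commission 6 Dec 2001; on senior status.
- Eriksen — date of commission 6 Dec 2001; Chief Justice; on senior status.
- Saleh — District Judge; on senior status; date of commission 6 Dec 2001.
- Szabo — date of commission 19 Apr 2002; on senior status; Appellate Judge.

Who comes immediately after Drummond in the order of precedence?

By date of commission (later first): Szabo (19 Apr 2002); then Chaudhari, Drummond, Eriksen, Moreau, Pereira, Saleh and Tran (each 6 Dec 2001).
Chaudhari, Drummond, Eriksen, Moreau, Pereira, Saleh and Tran are each on senior status, so the next rule applies.
Among Chaudhari, Drummond, Eriksen, Moreau, Pereira, Saleh and Tran, by office: Chaudhari, Drummond, Eriksen, Moreau and Pereira (Chief Justice) before Saleh and Tran (District Judge).
Among Chaudhari, Drummond, Eriksen, Moreau and Pereira, alphabetically by surname: Chaudhari before Drummond before Eriksen before Moreau before Pereira.
Among Saleh and Tran, alphabetically by surname: Saleh before Tran.
Order: Szabo, Chaudhari, Drummond, Eriksen, Moreau, Pereira, Saleh, Tran.

Eriksen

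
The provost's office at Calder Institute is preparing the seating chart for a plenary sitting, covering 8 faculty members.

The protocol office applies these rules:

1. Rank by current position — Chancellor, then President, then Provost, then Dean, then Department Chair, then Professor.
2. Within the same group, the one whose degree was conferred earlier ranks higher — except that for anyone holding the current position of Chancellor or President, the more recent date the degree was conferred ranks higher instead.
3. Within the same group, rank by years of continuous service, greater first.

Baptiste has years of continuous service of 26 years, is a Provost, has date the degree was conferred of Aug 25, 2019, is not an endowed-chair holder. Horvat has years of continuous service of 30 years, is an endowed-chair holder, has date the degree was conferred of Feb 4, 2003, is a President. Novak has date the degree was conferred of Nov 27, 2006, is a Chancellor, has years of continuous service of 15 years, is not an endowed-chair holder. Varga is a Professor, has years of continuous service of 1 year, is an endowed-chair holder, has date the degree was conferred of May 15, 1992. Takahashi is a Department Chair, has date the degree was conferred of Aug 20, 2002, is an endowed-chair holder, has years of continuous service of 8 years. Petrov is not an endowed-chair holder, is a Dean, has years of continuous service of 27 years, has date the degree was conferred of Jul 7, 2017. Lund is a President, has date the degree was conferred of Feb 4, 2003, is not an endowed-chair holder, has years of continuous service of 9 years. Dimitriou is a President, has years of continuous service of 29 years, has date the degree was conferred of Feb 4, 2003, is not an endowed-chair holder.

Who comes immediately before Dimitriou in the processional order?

Horvat

By current position: Novak (Chancellor); then Horvat, Dimitriou and Lund (President); then Baptiste (Provost); then Petrov (Dean); then Takahashi (Department Chair); then Varga (Professor).
Horvat, Dimitriou and Lund all have date the degree was conferred Feb 4, 2003, so the next rule applies.
Among Horvat, Dimitriou and Lund, by years of continuous service (higher first): Horvat (30 years) before Dimitriou (29 years) before Lund (9 years).
Order: Novak, Horvat, Dimitriou, Lund, Baptiste, Petrov, Takahashi, Varga.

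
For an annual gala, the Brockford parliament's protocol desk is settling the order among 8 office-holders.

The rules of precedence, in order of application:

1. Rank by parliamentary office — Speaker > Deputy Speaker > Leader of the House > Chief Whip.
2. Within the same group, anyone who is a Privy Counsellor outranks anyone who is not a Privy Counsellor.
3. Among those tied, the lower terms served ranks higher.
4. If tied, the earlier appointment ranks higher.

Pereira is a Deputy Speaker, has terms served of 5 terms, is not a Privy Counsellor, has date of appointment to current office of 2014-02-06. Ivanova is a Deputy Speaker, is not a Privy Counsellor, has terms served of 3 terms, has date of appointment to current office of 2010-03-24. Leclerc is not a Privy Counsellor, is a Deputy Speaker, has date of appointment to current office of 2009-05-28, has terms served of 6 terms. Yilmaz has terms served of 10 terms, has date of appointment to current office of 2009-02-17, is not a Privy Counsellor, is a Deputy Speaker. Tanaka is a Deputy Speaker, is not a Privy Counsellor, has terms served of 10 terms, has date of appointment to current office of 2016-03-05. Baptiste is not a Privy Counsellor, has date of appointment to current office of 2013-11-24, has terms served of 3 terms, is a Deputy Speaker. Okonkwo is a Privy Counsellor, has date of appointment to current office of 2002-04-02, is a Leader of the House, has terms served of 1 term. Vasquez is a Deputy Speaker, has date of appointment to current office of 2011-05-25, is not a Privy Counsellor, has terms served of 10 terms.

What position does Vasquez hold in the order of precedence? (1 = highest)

6

By parliamentary office: Ivanova, Baptiste, Pereira, Leclerc, Yilmaz, Vasquez and Tanaka (Deputy Speaker); then Okonkwo (Leader of the House).
Ivanova, Baptiste, Pereira, Leclerc, Yilmaz, Vasquez and Tanaka are each not a Privy Counsellor, so the next rule applies.
Among Ivanova, Baptiste, Pereira, Leclerc, Yilmaz, Vasquez and Tanaka, by terms served (lower first): Ivanova and Baptiste (3 terms) before Pereira (5 terms) before Leclerc (6 terms) before Yilmaz, Vasquez and Tanaka (10 terms).
Among Ivanova and Baptiste, by date of appointment to current office (earlier first): Ivanova (2010-03-24) before Baptiste (2013-11-24).
Among Yilmaz, Vasquez and Tanaka, by date of appointment to current office (earlier first): Yilmaz (2009-02-17) before Vasquez (2011-05-25) before Tanaka (2016-03-05).
Order: Ivanova, Baptiste, Pereira, Leclerc, Yilmaz, Vasquez, Tanaka, Okonkwo. So position 6.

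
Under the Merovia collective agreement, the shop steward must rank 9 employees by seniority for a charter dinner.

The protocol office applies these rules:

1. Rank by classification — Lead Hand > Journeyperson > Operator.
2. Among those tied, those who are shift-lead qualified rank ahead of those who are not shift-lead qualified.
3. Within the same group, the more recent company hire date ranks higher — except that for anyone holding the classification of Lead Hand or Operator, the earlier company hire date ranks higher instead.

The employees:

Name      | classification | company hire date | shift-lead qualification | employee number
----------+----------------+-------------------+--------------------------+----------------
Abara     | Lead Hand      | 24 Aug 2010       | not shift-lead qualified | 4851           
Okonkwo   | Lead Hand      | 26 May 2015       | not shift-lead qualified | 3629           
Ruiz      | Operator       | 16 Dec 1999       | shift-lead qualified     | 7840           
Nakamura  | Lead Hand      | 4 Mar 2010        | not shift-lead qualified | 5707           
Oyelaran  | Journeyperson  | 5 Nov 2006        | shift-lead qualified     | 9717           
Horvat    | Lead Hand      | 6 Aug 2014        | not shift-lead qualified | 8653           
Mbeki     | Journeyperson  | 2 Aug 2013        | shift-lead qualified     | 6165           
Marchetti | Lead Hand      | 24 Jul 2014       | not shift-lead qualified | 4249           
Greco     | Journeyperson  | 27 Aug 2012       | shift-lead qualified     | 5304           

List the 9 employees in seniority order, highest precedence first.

Nakamura, Abara, Marchetti, Horvat, Okonkwo, Mbeki, Greco, Oyelaran, Ruiz

By classification: Nakamura, Abara, Marchetti, Horvat and Okonkwo (Lead Hand); then Mbeki, Greco and Oyelaran (Journeyperson); then Ruiz (Operator).
Nakamura, Abara, Marchetti, Horvat and Okonkwo are each not shift-lead qualified, so the next rule applies.
Among Nakamura, Abara, Marchetti, Horvat and Okonkwo, by company hire date (earlier first) (reversed rule for this group): Nakamura (4 Mar 2010) before Abara (24 Aug 2010) before Marchetti (24 Jul 2014) before Horvat (6 Aug 2014) before Okonkwo (26 May 2015).
Mbeki, Greco and Oyelaran are each shift-lead qualified, so the next rule applies.
Among Mbeki, Greco and Oyelaran, by company hire date (later first): Mbeki (2 Aug 2013) before Greco (27 Aug 2012) before Oyelaran (5 Nov 2006).
Full order: Nakamura, Abara, Marchetti, Horvat, Okonkwo, Mbeki, Greco, Oyelaran, Ruiz.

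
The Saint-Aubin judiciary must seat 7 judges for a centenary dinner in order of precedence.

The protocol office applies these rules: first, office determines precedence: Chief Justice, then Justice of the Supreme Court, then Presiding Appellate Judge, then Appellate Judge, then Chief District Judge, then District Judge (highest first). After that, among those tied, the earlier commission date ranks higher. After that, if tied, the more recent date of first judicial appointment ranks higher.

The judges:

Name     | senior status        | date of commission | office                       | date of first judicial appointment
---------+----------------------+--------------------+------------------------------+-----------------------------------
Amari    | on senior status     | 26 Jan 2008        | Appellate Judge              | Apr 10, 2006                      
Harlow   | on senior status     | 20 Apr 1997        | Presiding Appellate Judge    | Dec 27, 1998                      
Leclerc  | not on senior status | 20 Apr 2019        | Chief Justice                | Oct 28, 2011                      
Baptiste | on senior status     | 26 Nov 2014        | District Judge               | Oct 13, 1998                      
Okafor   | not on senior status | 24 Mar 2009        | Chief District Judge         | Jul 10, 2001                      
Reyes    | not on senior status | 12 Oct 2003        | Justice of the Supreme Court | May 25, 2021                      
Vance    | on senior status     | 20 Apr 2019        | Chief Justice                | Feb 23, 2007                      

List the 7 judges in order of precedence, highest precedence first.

By office: Leclerc and Vance (Chief Justice); then Reyes (Justice of the Supreme Court); then Harlow (Presiding Appellate Judge); then Amari (Appellate Judge); then Okafor (Chief District Judge); then Baptiste (District Judge).
Leclerc and Vance both have date of commission 20 Apr 2019, so the next rule applies.
Among Leclerc and Vance, by date of first judicial appointment (later first): Leclerc (Oct 28, 2011) before Vance (Feb 23, 2007).
Full order: Leclerc, Vance, Reyes, Harlow, Amari, Okafor, Baptiste.

Leclerc, Vance, Reyes, Harlow, Amari, Okafor, Baptiste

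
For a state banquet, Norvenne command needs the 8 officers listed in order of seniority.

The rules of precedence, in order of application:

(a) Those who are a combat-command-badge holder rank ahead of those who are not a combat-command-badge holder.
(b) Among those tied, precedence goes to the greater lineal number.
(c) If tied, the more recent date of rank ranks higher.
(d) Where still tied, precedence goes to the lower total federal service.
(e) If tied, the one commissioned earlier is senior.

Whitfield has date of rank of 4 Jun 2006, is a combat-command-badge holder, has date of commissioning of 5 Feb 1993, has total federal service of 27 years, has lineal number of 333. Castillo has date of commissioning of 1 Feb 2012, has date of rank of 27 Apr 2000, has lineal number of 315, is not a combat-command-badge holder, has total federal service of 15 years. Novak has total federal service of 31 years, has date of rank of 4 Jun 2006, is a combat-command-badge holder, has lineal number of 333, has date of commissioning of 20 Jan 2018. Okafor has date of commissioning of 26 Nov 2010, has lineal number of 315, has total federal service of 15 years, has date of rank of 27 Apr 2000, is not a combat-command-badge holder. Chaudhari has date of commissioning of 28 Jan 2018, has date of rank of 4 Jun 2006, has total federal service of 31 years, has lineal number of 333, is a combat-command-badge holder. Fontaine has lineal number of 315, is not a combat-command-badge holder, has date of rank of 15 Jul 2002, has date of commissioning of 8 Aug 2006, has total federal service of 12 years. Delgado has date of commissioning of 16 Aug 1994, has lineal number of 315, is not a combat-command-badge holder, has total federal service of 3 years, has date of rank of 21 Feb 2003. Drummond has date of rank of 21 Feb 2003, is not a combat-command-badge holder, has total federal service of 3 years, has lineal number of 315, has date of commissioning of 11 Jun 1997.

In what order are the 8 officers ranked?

Whitfield, Novak, Chaudhari, Delgado, Drummond, Fontaine, Okafor, Castillo

By the first rule: Whitfield, Novak and Chaudhari (each a combat-command-badge holder); then Delgado, Drummond, Fontaine, Okafor and Castillo (each not a combat-command-badge holder).
Whitfield, Novak and Chaudhari all have lineal number 333, so the next rule applies.
Whitfield, Novak and Chaudhari all have date of rank 4 Jun 2006, so the next rule applies.
Among Whitfield, Novak and Chaudhari, by total federal service (lower first): Whitfield (27 years) before Novak and Chaudhari (31 years).
Among Novak and Chaudhari, by date of commissioning (earlier first): Novak (20 Jan 2018) before Chaudhari (28 Jan 2018).
Delgado, Drummond, Fontaine, Okafor and Castillo all have lineal number 315, so the next rule applies.
Among Delgado, Drummond, Fontaine, Okafor and Castillo, by date of rank (later first): Delgado and Drummond (21 Feb 2003) before Fontaine (15 Jul 2002) before Okafor and Castillo (27 Apr 2000).
Delgado and Drummond both have total federal service 3 years, so the next rule applies.
Among Delgado and Drummond, by date of commissioning (earlier first): Delgado (16 Aug 1994) before Drummond (11 Jun 1997).
Okafor and Castillo both have total federal service 15 years, so the next rule applies.
Among Okafor and Castillo, by date of commissioning (earlier first): Okafor (26 Nov 2010) before Castillo (1 Feb 2012).
Full order: Whitfield, Novak, Chaudhari, Delgado, Drummond, Fontaine, Okafor, Castillo.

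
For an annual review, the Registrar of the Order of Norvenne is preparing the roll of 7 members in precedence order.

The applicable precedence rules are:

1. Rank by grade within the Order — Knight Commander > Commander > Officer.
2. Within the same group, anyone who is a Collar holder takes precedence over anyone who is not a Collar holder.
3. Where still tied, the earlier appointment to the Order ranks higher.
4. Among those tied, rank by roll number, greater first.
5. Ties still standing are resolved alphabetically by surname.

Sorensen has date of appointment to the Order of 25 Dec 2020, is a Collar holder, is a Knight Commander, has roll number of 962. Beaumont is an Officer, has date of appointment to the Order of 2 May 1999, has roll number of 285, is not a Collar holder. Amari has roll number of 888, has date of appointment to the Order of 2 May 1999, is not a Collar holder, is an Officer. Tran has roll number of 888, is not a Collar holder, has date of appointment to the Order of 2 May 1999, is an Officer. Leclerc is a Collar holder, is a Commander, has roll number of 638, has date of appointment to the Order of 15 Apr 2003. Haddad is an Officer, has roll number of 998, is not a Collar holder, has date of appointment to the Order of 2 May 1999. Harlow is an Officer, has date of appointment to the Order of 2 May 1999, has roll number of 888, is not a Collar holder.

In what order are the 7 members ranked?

Sorensen, Leclerc, Haddad, Amari, Harlow, Tran, Beaumont

By grade within the Order: Sorensen (Knight Commander); then Leclerc (Commander); then Haddad, Amari, Harlow, Tran and Beaumont (Officer).
Haddad, Amari, Harlow, Tran and Beaumont are each not a Collar holder, so the next rule applies.
Haddad, Amari, Harlow, Tran and Beaumont all have date of appointment to the Order 2 May 1999, so the next rule applies.
Among Haddad, Amari, Harlow, Tran and Beaumont, by roll number (higher first): Haddad (998) before Amari, Harlow and Tran (888) before Beaumont (285).
Among Amari, Harlow and Tran, alphabetically by surname: Amari before Harlow before Tran.
Full order: Sorensen, Leclerc, Haddad, Amari, Harlow, Tran, Beaumont.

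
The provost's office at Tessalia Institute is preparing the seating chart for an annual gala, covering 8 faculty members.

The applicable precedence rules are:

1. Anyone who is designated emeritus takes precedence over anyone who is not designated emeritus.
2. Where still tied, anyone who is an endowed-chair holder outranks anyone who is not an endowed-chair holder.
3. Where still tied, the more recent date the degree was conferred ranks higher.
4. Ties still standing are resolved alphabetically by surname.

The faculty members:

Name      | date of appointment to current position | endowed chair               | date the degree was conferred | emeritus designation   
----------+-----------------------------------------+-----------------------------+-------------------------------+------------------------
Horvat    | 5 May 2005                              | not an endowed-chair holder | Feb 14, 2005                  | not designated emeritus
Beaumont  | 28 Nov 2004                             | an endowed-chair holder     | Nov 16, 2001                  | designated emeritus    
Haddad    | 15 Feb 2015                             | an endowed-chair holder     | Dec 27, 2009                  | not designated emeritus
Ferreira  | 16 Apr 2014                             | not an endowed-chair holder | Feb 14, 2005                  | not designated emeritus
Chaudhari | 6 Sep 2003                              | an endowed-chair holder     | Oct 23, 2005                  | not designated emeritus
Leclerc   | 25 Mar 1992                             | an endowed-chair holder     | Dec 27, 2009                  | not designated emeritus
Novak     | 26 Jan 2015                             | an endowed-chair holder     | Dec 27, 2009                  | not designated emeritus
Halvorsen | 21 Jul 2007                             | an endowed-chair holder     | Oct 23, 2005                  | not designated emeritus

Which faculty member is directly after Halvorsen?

Ferreira

By the first rule: Beaumont (designated emeritus); then Haddad, Leclerc, Novak, Chaudhari, Halvorsen, Ferreira and Horvat (each not designated emeritus).
Among Haddad, Leclerc, Novak, Chaudhari, Halvorsen, Ferreira and Horvat, an endowed-chair holder before not an endowed-chair holder: Haddad, Leclerc, Novak, Chaudhari and Halvorsen (an endowed-chair holder) before Ferreira and Horvat (not an endowed-chair holder).
Among Haddad, Leclerc, Novak, Chaudhari and Halvorsen, by date the degree was conferred (later first): Haddad, Leclerc and Novak (Dec 27, 2009) before Chaudhari and Halvorsen (Oct 23, 2005).
Among Haddad, Leclerc and Novak, alphabetically by surname: Haddad before Leclerc before Novak.
Among Chaudhari and Halvorsen, alphabetically by surname: Chaudhari before Halvorsen.
Ferreira and Horvat both have date the degree was conferred Feb 14, 2005, so the next rule applies.
Among Ferreira and Horvat, alphabetically by surname: Ferreira before Horvat.
Order: Beaumont, Haddad, Leclerc, Novak, Chaudhari, Halvorsen, Ferreira, Horvat.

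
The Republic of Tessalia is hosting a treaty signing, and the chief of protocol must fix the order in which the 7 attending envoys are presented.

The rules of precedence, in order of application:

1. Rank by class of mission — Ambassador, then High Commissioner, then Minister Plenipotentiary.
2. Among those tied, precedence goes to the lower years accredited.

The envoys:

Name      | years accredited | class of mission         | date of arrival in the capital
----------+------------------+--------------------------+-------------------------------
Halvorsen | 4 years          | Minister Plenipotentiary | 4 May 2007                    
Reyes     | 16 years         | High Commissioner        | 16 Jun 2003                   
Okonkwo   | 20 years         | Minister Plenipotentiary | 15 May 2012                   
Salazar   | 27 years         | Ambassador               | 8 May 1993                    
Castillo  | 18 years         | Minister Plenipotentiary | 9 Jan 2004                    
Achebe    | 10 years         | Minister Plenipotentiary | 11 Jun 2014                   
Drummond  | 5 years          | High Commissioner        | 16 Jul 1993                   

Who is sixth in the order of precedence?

Castillo

By class of mission: Salazar (Ambassador); then Drummond and Reyes (High Commissioner); then Halvorsen, Achebe, Castillo and Okonkwo (Minister Plenipotentiary).
Among Drummond and Reyes, by years accredited (lower first): Drummond (5 years) before Reyes (16 years).
Among Halvorsen, Achebe, Castillo and Okonkwo, by years accredited (lower first): Halvorsen (4 years) before Achebe (10 years) before Castillo (18 years) before Okonkwo (20 years).
Order: Salazar, Drummond, Reyes, Halvorsen, Achebe, Castillo, Okonkwo.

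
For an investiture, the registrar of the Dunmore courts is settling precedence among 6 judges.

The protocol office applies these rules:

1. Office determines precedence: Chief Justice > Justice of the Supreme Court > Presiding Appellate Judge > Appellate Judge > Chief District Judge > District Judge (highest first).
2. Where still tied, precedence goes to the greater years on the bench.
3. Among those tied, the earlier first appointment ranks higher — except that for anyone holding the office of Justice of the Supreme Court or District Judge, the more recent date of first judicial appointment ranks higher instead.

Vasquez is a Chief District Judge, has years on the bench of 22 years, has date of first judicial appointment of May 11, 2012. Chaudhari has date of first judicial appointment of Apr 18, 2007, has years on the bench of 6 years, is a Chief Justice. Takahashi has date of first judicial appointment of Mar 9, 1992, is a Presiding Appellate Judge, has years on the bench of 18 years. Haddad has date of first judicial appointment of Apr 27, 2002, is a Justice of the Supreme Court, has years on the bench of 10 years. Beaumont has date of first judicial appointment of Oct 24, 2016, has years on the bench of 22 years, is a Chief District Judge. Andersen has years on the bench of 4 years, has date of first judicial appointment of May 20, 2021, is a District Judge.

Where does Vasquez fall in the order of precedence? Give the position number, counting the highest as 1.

By office: Chaudhari (Chief Justice); then Haddad (Justice of the Supreme Court); then Takahashi (Presiding Appellate Judge); then Vasquez and Beaumont (Chief District Judge); then Andersen (District Judge).
Vasquez and Beaumont both have years on the bench 22 years, so the next rule applies.
Among Vasquez and Beaumont, by date of first judicial appointment (earlier first): Vasquez (May 11, 2012) before Beaumont (Oct 24, 2016).
Order: Chaudhari, Haddad, Takahashi, Vasquez, Beaumont, Andersen. So position 4.

4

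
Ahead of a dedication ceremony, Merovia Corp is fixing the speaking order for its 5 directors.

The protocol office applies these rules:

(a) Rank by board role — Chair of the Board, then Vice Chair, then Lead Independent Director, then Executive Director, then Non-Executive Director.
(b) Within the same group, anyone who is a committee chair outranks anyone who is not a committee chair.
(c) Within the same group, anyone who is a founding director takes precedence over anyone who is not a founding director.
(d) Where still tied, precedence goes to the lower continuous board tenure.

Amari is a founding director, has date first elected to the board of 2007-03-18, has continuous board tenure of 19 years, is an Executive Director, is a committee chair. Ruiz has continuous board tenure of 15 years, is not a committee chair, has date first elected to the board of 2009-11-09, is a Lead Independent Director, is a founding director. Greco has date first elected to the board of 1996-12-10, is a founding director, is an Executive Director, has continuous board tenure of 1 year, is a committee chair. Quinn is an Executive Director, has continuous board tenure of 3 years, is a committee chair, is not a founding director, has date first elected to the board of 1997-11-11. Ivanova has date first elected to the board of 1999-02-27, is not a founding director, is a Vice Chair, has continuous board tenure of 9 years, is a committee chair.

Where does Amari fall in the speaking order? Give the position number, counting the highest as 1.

4

By board role: Ivanova (Vice Chair); then Ruiz (Lead Independent Director); then Greco, Amari and Quinn (Executive Director).
Greco, Amari and Quinn are each a committee chair, so the next rule applies.
Among Greco, Amari and Quinn, a founding director before not a founding director: Greco and Amari (a founding director) before Quinn (not a founding director).
Among Greco and Amari, by continuous board tenure (lower first): Greco (1 year) before Amari (19 years).
Order: Ivanova, Ruiz, Greco, Amari, Quinn. So position 4.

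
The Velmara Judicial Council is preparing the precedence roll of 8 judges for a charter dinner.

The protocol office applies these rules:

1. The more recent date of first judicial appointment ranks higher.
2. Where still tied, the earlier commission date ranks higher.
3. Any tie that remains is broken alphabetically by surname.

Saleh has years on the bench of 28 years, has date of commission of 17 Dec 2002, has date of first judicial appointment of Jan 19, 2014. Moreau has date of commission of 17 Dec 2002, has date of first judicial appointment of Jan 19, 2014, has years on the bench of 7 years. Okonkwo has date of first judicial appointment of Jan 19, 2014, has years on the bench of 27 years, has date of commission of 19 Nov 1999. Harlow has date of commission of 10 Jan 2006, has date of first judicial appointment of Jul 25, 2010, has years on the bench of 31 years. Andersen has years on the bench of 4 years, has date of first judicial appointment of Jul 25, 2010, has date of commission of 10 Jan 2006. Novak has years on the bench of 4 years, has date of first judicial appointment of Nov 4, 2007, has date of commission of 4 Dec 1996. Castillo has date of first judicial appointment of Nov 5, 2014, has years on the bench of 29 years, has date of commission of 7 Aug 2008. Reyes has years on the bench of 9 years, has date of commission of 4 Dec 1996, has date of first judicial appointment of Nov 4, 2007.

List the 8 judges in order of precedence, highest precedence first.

Castillo, Okonkwo, Moreau, Saleh, Andersen, Harlow, Novak, Reyes

By date of first judicial appointment (later first): Castillo (Nov 5, 2014); then Okonkwo, Moreau and Saleh (each Jan 19, 2014); then Andersen and Harlow (both Jul 25, 2010); then Novak and Reyes (both Nov 4, 2007).
Among Okonkwo, Moreau and Saleh, by date of commission (earlier first): Okonkwo (19 Nov 1999) before Moreau and Saleh (17 Dec 2002).
Among Moreau and Saleh, alphabetically by surname: Moreau before Saleh.
Andersen and Harlow both have date of commission 10 Jan 2006, so the next rule applies.
Among Andersen and Harlow, alphabetically by surname: Andersen before Harlow.
Novak and Reyes both have date of commission 4 Dec 1996, so the next rule applies.
Among Novak and Reyes, alphabetically by surname: Novak before Reyes.
Full order: Castillo, Okonkwo, Moreau, Saleh, Andersen, Harlow, Novak, Reyes.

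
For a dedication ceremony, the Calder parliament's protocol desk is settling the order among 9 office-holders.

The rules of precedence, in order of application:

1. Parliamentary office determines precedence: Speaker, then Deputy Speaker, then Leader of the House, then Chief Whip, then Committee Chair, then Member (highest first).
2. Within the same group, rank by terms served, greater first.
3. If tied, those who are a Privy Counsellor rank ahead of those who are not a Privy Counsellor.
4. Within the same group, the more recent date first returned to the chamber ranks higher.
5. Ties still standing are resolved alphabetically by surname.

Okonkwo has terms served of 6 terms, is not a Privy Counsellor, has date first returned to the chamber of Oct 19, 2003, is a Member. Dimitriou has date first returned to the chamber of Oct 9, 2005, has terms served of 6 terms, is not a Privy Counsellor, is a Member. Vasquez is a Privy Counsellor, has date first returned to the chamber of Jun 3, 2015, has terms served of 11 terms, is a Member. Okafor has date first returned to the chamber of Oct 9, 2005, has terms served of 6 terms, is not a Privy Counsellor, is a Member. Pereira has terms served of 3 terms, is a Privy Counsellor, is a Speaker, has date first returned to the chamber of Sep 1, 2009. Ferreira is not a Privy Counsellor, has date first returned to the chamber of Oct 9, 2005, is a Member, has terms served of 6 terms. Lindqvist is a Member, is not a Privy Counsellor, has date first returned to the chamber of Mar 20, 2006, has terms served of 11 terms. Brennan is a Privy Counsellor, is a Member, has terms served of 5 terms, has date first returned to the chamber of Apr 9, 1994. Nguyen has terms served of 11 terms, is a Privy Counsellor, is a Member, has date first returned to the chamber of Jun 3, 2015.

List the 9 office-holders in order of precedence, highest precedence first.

By parliamentary office: Pereira (Speaker); then Nguyen, Vasquez, Lindqvist, Dimitriou, Ferreira, Okafor, Okonkwo and Brennan (Member).
Among Nguyen, Vasquez, Lindqvist, Dimitriou, Ferreira, Okafor, Okonkwo and Brennan, by terms served (higher first): Nguyen, Vasquez and Lindqvist (11 terms) before Dimitriou, Ferreira, Okafor and Okonkwo (6 terms) before Brennan (5 terms).
Among Nguyen, Vasquez and Lindqvist, a Privy Counsellor before not a Privy Counsellor: Nguyen and Vasquez (a Privy Counsellor) before Lindqvist (not a Privy Counsellor).
Nguyen and Vasquez both have date first returned to the chamber Jun 3, 2015, so the next rule applies.
Among Nguyen and Vasquez, alphabetically by surname: Nguyen before Vasquez.
Dimitriou, Ferreira, Okafor and Okonkwo are each not a Privy Counsellor, so the next rule applies.
Among Dimitriou, Ferreira, Okafor and Okonkwo, by date first returned to the chamber (later first): Dimitriou, Ferreira and Okafor (Oct 9, 2005) before Okonkwo (Oct 19, 2003).
Among Dimitriou, Ferreira and Okafor, alphabetically by surname: Dimitriou before Ferreira before Okafor.
Full order: Pereira, Nguyen, Vasquez, Lindqvist, Dimitriou, Ferreira, Okafor, Okonkwo, Brennan.

Pereira, Nguyen, Vasquez, Lindqvist, Dimitriou, Ferreira, Okafor, Okonkwo, Brennan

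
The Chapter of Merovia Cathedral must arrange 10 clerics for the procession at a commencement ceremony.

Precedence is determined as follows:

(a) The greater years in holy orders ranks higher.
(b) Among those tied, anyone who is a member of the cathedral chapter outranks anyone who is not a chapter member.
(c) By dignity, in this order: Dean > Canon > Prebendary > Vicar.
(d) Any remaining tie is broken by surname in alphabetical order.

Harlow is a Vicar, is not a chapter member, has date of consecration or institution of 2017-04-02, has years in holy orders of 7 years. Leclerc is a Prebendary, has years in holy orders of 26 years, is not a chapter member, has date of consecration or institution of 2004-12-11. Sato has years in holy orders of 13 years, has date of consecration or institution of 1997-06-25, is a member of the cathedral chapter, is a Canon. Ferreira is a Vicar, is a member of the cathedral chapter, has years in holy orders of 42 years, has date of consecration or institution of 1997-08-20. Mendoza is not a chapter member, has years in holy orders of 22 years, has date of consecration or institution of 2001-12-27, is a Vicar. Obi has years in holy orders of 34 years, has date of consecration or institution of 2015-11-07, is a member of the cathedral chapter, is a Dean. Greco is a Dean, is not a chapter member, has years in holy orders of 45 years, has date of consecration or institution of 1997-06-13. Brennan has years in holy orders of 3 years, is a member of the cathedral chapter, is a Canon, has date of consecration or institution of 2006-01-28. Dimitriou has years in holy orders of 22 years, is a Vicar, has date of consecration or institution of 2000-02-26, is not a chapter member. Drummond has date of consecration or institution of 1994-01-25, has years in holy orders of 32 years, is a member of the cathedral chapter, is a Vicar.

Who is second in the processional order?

By years in holy orders (higher first): Greco (45 years); then Ferreira (42 years); then Obi (34 years); then Drummond (32 years); then Leclerc (26 years); then Dimitriou and Mendoza (both 22 years); then Sato (13 years); then Harlow (7 years); then Brennan (3 years).
Dimitriou and Mendoza are each not a chapter member, so the next rule applies.
Dimitriou and Mendoza are each Vicar, so the next rule applies.
Among Dimitriou and Mendoza, alphabetically by surname: Dimitriou before Mendoza.
Order: Greco, Ferreira, Obi, Drummond, Leclerc, Dimitriou, Mendoza, Sato, Harlow, Brennan.

Ferreira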